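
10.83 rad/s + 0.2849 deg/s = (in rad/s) 10.83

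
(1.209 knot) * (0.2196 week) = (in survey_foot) 2.71e+05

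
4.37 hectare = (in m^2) 4.37e+04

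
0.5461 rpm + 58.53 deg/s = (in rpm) 10.3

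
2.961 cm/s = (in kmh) 0.1066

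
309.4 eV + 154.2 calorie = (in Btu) 0.6115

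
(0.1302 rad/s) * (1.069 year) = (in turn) 6.986e+05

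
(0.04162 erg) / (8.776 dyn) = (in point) 0.1344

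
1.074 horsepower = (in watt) 800.9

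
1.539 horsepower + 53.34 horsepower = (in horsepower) 54.88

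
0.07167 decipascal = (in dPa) 0.07167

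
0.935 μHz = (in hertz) 9.35e-07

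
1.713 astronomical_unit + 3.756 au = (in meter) 8.182e+11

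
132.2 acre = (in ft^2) 5.759e+06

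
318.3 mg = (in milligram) 318.3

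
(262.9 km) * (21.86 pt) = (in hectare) 0.2027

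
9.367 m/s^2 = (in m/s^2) 9.367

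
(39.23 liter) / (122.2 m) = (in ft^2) 0.003456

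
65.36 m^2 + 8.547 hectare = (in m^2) 8.554e+04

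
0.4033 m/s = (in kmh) 1.452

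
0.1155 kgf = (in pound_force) 0.2546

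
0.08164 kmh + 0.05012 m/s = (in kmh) 0.2621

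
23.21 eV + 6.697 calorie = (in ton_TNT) 6.697e-09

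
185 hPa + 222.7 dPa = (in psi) 2.686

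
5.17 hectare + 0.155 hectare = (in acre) 13.16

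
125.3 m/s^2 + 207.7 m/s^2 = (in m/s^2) 333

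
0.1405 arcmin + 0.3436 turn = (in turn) 0.3436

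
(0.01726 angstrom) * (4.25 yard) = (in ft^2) 7.22e-11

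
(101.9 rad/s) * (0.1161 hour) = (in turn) 6778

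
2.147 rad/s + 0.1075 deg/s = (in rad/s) 2.149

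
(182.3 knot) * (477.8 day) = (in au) 0.02588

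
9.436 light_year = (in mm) 8.927e+19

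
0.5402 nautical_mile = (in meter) 1000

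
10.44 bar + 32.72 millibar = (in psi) 151.9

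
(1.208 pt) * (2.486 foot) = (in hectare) 3.229e-08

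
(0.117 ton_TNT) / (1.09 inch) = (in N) 1.768e+10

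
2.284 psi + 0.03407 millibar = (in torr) 118.1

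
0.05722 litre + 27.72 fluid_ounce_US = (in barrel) 0.005516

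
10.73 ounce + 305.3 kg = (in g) 3.056e+05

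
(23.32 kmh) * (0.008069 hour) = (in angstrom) 1.882e+12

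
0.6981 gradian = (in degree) 0.6283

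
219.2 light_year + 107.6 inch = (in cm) 2.074e+20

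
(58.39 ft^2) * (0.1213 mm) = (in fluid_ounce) 22.25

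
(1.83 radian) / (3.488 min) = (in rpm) 0.0835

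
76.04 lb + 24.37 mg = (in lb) 76.04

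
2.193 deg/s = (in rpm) 0.3655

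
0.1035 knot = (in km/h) 0.1917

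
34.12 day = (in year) 0.09348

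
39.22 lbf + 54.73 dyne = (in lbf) 39.22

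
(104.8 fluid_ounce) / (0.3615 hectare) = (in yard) 9.376e-07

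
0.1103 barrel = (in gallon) 4.633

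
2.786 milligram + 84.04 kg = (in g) 8.404e+04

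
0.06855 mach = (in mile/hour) 52.21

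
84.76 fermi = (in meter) 8.476e-14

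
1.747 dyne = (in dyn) 1.747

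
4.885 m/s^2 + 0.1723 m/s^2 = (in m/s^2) 5.057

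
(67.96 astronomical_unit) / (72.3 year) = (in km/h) 1.605e+04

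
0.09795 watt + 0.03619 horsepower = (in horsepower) 0.03632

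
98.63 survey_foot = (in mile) 0.01868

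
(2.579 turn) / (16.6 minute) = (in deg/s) 0.9322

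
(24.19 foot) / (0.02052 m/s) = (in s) 359.3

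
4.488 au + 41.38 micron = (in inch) 2.643e+13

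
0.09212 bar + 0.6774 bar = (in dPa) 7.695e+05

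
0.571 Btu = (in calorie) 144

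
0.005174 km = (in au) 3.459e-11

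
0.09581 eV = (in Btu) 1.455e-23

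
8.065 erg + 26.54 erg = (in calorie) 8.271e-07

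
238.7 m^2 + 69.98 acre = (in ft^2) 3.051e+06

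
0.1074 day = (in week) 0.01534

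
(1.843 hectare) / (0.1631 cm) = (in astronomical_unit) 7.553e-05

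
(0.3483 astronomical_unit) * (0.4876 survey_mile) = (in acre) 1.01e+10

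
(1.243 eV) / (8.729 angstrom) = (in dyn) 2.281e-05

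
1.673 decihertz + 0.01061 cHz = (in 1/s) 0.1674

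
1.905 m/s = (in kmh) 6.858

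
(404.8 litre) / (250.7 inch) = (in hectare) 6.357e-06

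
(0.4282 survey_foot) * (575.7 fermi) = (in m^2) 7.514e-14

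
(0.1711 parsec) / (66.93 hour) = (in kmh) 7.888e+10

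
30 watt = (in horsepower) 0.04023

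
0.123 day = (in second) 1.063e+04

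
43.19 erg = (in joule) 4.319e-06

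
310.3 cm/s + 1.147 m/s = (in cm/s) 425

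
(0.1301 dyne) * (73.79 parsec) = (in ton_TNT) 708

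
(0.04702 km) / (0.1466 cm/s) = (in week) 0.05303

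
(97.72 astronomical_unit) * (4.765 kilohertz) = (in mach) 2.046e+14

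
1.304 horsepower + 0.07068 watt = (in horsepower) 1.304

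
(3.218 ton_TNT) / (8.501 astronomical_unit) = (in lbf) 0.00238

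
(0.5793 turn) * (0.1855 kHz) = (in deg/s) 3.869e+04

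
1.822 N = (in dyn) 1.822e+05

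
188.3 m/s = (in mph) 421.2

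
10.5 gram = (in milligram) 1.05e+04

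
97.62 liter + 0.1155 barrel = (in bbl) 0.7295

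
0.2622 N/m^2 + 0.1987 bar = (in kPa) 19.87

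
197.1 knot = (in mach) 0.2978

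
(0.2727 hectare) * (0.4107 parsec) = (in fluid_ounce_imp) 1.216e+24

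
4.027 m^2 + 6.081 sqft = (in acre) 0.001135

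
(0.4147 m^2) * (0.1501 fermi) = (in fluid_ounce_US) 2.105e-12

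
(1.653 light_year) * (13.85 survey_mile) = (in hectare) 3.486e+16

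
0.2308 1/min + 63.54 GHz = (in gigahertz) 63.54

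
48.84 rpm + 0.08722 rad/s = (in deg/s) 298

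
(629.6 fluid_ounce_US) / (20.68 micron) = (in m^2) 900.4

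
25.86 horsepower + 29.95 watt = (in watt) 1.931e+04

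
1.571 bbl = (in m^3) 0.2498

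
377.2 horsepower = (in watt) 2.813e+05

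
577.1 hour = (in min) 3.463e+04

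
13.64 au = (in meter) 2.041e+12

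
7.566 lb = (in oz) 121.1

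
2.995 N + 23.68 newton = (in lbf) 5.997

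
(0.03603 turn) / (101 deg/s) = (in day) 1.486e-06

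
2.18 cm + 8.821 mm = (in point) 86.8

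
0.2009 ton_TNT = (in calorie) 2.009e+08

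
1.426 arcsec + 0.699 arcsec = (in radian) 1.03e-05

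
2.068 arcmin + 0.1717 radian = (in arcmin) 592.3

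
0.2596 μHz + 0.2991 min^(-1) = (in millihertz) 4.985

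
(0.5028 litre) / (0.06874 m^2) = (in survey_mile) 4.545e-06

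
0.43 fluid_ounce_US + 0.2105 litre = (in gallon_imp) 0.0491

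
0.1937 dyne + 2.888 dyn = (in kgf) 3.142e-06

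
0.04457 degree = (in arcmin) 2.674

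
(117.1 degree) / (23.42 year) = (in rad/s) 2.767e-09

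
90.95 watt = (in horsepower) 0.122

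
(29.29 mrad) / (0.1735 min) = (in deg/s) 0.1612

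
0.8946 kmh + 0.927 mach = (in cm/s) 3.159e+04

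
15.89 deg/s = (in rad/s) 0.2773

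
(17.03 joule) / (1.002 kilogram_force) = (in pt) 4913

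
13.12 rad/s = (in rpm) 125.3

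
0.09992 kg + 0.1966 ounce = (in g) 105.5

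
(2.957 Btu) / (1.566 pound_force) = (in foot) 1469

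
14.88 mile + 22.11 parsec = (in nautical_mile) 3.684e+14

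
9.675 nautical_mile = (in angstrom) 1.792e+14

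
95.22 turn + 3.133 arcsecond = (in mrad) 5.983e+05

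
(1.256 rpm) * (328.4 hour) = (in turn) 2.475e+04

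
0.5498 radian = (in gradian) 35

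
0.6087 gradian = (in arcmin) 32.87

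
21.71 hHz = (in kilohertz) 2.171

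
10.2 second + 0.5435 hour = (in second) 1967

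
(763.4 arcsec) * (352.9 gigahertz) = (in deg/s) 7.483e+10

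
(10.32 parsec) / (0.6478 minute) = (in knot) 1.593e+16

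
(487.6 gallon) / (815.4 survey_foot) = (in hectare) 7.427e-07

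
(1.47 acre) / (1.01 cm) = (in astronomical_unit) 3.937e-06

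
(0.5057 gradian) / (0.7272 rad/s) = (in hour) 3.034e-06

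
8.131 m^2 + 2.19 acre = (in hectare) 0.8871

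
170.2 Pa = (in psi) 0.02469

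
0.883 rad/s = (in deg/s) 50.59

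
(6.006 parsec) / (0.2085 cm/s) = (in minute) 1.481e+18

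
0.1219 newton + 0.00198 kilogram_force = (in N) 0.1413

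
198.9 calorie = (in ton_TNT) 1.989e-07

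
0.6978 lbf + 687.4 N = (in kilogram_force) 70.41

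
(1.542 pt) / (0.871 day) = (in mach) 2.123e-11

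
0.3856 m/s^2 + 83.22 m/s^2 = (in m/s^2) 83.61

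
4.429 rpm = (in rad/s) 0.4638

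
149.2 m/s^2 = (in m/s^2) 149.2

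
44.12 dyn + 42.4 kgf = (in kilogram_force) 42.4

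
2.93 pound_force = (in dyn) 1.303e+06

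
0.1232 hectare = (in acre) 0.3044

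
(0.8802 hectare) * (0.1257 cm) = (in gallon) 2923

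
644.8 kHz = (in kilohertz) 644.8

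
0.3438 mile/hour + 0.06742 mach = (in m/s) 23.11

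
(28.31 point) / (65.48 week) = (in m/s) 2.522e-10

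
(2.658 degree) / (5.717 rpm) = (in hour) 2.152e-05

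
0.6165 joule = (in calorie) 0.1473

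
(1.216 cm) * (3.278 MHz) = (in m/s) 3.986e+04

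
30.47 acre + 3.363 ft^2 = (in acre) 30.47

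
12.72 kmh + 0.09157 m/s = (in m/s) 3.625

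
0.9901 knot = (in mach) 0.001496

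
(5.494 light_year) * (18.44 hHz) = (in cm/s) 9.585e+21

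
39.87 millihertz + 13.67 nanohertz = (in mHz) 39.87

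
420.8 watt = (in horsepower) 0.5643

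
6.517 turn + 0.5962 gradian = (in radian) 40.96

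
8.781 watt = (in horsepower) 0.01178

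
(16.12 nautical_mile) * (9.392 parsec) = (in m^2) 8.652e+21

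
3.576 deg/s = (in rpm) 0.596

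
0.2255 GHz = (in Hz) 2.255e+08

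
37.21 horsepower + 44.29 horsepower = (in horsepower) 81.5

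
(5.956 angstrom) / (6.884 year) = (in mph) 6.137e-18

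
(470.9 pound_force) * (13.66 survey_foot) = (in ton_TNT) 2.084e-06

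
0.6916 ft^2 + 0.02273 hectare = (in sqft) 2447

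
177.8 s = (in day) 0.002058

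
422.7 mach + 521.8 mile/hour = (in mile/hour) 3.225e+05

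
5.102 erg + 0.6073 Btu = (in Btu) 0.6073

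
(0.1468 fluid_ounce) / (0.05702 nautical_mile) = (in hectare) 4.111e-12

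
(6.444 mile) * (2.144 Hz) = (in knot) 4.322e+04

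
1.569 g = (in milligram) 1569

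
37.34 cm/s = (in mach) 0.001097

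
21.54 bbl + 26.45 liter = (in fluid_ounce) 1.167e+05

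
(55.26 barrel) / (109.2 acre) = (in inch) 0.0007827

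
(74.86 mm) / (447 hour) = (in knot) 9.043e-08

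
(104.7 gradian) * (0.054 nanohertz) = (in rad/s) 8.881e-11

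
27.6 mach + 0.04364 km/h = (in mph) 2.102e+04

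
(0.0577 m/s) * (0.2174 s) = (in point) 35.56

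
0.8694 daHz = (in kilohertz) 0.008694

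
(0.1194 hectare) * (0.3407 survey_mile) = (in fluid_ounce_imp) 2.304e+10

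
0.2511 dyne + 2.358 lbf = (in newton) 10.49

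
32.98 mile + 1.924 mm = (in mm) 5.308e+07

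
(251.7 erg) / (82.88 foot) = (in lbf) 2.24e-07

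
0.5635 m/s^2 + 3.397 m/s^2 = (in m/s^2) 3.96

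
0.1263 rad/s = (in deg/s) 7.236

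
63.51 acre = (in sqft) 2.766e+06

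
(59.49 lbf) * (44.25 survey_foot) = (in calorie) 853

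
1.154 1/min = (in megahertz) 1.923e-08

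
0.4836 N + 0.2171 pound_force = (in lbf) 0.3258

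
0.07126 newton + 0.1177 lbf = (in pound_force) 0.1337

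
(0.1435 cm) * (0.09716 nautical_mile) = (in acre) 6.381e-05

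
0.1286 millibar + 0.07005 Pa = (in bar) 0.0001293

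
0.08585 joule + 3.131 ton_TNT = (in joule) 1.31e+10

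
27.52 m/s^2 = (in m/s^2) 27.52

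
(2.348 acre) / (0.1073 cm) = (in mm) 8.856e+09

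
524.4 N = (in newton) 524.4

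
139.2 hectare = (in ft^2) 1.498e+07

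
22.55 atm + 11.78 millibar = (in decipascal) 2.286e+07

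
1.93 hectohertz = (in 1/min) 1.158e+04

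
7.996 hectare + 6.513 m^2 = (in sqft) 8.608e+05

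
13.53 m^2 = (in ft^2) 145.6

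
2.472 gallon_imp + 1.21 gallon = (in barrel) 0.09949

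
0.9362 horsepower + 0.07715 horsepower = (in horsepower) 1.013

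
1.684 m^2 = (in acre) 0.0004161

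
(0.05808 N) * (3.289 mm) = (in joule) 0.000191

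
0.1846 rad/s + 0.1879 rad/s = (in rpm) 3.557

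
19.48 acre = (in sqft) 8.485e+05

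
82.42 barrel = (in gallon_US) 3462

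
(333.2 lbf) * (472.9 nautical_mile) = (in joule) 1.298e+09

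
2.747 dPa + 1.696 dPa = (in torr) 0.003333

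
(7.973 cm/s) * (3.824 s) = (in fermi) 3.049e+14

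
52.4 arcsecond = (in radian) 0.000254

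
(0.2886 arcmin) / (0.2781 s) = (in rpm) 0.002883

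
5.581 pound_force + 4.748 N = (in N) 29.57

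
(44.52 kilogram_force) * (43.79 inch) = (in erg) 4.856e+09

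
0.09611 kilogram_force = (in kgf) 0.09611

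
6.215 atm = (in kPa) 629.7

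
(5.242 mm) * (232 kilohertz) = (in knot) 2364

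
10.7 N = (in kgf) 1.091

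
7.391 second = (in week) 1.222e-05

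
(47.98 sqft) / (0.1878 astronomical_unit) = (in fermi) 1.587e+05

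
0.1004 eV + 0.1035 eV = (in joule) 3.267e-20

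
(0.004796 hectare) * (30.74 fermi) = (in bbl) 9.273e-12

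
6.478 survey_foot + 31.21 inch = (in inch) 108.9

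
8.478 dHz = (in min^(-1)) 50.87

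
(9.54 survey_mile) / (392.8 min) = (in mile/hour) 1.457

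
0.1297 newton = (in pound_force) 0.02916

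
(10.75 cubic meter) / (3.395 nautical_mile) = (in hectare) 1.71e-07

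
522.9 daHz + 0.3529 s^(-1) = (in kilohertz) 5.229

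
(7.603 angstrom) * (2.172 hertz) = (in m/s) 1.651e-09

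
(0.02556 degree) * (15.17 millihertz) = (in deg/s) 0.0003877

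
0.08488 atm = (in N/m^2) 8600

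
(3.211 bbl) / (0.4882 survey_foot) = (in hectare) 0.0003431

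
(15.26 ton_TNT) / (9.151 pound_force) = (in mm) 1.569e+12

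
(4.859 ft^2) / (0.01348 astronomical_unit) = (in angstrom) 2.239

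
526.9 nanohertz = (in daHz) 5.269e-08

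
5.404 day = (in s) 4.669e+05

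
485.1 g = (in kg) 0.4851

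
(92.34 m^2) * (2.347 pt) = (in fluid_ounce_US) 2585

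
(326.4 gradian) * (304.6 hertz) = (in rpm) 1.491e+04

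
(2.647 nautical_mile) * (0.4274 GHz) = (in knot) 4.073e+12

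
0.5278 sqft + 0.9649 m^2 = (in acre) 0.0002505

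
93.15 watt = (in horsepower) 0.1249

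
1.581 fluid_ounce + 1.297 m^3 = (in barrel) 8.158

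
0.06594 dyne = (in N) 6.594e-07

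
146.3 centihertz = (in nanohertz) 1.463e+09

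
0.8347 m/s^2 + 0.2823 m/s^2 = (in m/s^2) 1.117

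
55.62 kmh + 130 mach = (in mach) 130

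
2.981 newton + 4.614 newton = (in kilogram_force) 0.7745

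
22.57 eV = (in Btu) 3.427e-21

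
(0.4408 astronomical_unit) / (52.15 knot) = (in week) 4064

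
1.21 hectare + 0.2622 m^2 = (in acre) 2.99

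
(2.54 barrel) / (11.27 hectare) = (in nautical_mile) 1.935e-09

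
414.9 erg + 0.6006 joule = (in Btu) 0.0005693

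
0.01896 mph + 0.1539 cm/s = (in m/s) 0.01001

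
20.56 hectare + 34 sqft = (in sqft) 2.213e+06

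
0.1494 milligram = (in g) 0.0001494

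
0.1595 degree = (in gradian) 0.1772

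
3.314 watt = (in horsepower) 0.004444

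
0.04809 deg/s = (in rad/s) 0.0008393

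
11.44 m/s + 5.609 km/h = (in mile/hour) 29.08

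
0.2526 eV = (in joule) 4.047e-20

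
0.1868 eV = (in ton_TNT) 7.153e-30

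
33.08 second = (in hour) 0.009189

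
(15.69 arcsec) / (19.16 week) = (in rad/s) 6.564e-12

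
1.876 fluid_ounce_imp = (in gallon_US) 0.01408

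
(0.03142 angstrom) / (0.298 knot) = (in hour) 5.693e-15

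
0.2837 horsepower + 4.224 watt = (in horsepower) 0.2894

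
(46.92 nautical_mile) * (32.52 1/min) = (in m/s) 4.71e+04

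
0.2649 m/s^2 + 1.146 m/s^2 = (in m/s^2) 1.411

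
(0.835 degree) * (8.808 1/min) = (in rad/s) 0.002139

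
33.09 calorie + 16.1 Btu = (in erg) 1.712e+11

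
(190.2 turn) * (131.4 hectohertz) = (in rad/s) 1.57e+07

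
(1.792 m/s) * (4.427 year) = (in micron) 2.502e+14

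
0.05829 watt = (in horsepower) 7.817e-05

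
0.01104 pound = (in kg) 0.005008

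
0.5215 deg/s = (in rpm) 0.08692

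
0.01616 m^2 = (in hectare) 1.616e-06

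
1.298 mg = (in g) 0.001298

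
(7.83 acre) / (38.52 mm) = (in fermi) 8.226e+20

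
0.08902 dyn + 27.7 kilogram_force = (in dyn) 2.716e+07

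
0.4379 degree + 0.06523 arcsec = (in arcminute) 26.28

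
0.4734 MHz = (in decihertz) 4.734e+06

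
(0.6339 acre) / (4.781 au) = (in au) 2.398e-20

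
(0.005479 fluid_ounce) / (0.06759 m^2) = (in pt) 0.006795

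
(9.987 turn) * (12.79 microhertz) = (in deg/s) 0.04598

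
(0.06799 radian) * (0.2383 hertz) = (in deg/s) 0.9283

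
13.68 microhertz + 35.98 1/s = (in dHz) 359.8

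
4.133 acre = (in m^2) 1.673e+04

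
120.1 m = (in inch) 4728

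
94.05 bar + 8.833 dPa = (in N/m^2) 9.405e+06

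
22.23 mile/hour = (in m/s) 9.938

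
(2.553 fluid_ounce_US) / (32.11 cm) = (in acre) 5.81e-08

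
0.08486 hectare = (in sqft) 9134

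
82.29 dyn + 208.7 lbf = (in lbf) 208.7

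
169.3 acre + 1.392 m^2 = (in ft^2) 7.375e+06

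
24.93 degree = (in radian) 0.4351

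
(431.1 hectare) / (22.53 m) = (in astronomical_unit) 1.279e-06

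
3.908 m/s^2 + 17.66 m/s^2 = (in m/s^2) 21.57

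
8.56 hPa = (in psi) 0.1242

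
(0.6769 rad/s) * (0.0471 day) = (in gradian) 1.754e+05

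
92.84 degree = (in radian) 1.62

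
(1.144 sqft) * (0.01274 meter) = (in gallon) 0.3577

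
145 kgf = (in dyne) 1.422e+08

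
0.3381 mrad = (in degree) 0.01937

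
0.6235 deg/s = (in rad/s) 0.01088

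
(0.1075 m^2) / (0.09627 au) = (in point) 2.116e-08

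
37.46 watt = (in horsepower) 0.05023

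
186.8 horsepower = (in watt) 1.393e+05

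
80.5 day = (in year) 0.2205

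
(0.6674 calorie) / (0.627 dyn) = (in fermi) 4.454e+20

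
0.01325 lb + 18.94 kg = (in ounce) 668.3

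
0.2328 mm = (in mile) 1.447e-07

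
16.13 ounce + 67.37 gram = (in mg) 5.246e+05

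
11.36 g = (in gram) 11.36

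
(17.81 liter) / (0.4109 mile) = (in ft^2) 0.0002899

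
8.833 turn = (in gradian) 3533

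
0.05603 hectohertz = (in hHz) 0.05603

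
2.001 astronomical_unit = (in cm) 2.993e+13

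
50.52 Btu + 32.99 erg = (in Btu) 50.52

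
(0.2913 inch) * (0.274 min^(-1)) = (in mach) 9.923e-08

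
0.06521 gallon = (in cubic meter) 0.0002468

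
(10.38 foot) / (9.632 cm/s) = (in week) 5.431e-05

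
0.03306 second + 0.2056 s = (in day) 2.762e-06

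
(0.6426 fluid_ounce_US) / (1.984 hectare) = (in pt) 2.715e-06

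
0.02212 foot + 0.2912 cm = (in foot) 0.03167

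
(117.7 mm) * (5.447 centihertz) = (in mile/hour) 0.01434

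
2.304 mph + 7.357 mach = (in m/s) 2506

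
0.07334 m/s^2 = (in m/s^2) 0.07334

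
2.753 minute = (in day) 0.001912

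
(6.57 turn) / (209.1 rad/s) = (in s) 0.1974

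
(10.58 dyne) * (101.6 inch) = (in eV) 1.704e+15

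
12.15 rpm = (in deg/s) 72.9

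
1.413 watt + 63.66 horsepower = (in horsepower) 63.66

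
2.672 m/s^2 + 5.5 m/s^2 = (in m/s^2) 8.172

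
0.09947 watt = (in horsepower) 0.0001334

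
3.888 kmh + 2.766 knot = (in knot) 4.865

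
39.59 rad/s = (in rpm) 378.1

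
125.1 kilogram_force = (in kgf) 125.1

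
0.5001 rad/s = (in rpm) 4.776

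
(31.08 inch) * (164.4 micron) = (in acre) 3.207e-08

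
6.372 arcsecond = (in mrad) 0.03089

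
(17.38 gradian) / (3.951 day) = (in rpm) 7.637e-06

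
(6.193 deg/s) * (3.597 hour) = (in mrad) 1.4e+06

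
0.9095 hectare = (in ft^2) 9.79e+04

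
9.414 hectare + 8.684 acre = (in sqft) 1.392e+06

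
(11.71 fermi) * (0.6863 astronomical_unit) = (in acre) 2.971e-07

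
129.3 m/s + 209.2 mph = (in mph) 498.4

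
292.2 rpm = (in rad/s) 30.6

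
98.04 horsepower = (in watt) 7.311e+04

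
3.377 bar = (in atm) 3.333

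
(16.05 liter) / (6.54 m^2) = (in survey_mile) 1.525e-06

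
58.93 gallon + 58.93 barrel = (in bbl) 60.33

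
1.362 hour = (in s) 4903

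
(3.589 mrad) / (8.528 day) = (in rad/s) 4.871e-09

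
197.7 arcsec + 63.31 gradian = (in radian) 0.9954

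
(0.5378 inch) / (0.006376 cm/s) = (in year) 6.794e-06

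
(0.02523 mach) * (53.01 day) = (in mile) 2.445e+04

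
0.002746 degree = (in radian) 4.793e-05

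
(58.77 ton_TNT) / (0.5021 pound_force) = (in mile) 6.841e+07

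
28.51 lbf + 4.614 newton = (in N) 131.4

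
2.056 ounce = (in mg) 5.829e+04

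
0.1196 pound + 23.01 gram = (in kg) 0.07726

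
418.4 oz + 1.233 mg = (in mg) 1.186e+07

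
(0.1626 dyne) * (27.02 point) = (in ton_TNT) 3.704e-18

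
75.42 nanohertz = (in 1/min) 4.525e-06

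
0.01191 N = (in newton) 0.01191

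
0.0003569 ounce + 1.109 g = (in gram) 1.119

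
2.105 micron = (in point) 0.005967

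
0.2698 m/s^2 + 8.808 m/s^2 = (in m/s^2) 9.078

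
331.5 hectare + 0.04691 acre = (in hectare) 331.5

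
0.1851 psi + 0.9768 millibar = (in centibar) 1.374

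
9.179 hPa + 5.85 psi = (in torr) 309.4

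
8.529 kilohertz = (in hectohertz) 85.29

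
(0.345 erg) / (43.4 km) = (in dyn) 7.949e-08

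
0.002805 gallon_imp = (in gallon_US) 0.003369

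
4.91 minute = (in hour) 0.08183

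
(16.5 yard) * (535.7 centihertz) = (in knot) 157.1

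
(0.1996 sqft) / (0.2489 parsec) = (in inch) 9.506e-17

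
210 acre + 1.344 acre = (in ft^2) 9.206e+06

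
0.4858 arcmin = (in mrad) 0.1413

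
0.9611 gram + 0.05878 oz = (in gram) 2.627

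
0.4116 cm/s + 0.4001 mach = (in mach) 0.4001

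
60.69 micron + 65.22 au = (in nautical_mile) 5.268e+09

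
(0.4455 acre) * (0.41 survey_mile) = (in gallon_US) 3.143e+08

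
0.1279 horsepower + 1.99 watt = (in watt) 97.37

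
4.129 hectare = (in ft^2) 4.444e+05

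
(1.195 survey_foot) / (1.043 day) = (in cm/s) 0.0004042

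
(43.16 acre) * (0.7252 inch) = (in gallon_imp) 7.077e+05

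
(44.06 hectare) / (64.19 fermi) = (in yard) 7.507e+18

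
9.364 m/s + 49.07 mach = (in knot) 3.25e+04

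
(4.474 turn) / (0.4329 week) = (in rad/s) 0.0001074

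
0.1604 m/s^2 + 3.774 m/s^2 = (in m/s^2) 3.934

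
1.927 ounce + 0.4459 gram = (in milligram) 5.508e+04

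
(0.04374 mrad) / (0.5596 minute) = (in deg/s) 7.464e-05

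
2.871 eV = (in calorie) 1.099e-19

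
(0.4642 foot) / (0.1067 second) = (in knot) 2.578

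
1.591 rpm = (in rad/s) 0.1666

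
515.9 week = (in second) 3.12e+08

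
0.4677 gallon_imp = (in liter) 2.126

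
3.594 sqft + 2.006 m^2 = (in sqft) 25.19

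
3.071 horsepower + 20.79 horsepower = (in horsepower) 23.86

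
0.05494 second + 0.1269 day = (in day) 0.1269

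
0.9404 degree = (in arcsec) 3385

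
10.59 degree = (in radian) 0.1848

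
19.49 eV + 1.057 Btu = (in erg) 1.115e+10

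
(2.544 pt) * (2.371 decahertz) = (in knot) 0.04136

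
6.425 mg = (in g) 0.006425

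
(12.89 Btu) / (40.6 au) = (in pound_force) 5.034e-10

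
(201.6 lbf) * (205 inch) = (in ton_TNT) 1.116e-06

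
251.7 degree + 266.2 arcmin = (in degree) 256.1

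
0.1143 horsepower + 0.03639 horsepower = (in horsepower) 0.1507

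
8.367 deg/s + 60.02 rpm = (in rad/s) 6.431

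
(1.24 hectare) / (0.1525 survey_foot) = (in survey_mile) 165.8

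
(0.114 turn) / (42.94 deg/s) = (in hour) 0.0002655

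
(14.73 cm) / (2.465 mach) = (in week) 2.902e-10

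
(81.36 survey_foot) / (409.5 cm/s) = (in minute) 0.1009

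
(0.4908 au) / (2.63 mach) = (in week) 135.6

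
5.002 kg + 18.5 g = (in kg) 5.021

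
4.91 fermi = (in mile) 3.051e-18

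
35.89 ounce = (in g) 1017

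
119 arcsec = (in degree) 0.03306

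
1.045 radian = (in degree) 59.87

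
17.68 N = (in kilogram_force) 1.803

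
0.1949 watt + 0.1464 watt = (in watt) 0.3413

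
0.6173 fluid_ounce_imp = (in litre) 0.01754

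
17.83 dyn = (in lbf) 4.008e-05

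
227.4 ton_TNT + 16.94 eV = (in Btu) 9.018e+08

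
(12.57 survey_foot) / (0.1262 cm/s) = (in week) 0.00502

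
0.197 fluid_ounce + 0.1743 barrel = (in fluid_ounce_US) 937.2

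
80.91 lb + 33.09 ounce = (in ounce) 1328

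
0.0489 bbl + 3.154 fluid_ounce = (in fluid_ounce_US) 266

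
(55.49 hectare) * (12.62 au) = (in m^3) 1.048e+18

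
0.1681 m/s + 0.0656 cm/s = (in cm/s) 16.88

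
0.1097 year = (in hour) 961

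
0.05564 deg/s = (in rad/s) 0.0009711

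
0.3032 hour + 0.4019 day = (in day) 0.4145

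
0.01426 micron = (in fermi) 1.426e+07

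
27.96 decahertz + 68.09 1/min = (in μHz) 2.807e+08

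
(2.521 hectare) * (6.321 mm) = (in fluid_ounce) 5.388e+06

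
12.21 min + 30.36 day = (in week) 4.338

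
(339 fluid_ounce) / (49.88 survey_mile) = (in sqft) 1.344e-06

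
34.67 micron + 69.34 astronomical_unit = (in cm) 1.037e+15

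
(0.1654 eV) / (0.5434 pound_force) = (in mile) 6.812e-24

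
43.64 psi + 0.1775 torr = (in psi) 43.64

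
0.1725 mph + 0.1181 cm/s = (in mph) 0.1751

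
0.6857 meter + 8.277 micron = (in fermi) 6.857e+14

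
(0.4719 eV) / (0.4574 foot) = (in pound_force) 1.219e-19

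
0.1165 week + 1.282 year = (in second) 4.05e+07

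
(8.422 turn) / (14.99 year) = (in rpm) 1.069e-06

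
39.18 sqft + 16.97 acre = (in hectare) 6.868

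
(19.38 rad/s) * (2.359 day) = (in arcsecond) 8.147e+11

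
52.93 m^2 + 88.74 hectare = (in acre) 219.3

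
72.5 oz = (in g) 2055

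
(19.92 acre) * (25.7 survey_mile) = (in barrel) 2.097e+10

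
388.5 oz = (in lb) 24.28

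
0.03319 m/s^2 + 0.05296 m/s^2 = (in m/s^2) 0.08615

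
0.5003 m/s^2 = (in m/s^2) 0.5003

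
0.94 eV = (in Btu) 1.427e-22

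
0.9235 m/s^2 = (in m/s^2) 0.9235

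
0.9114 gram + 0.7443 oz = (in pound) 0.04853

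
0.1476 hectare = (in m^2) 1476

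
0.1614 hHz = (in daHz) 1.614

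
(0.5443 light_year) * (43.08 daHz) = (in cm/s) 2.218e+20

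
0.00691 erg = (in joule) 6.91e-10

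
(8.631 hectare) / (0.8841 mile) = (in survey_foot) 199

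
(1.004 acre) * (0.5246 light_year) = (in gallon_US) 5.327e+21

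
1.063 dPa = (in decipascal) 1.063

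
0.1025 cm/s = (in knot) 0.001992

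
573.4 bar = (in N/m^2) 5.734e+07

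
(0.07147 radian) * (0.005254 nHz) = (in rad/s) 3.755e-13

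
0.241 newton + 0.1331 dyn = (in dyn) 2.41e+04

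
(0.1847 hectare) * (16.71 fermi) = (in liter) 3.086e-08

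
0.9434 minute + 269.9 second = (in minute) 5.442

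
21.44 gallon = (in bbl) 0.5105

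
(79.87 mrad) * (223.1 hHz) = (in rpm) 1.702e+04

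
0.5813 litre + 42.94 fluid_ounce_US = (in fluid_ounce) 62.6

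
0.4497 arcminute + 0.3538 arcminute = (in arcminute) 0.8035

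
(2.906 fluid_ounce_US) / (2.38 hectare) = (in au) 2.414e-20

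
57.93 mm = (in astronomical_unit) 3.872e-13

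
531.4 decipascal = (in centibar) 0.05314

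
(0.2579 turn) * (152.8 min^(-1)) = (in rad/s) 4.127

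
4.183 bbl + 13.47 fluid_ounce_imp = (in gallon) 175.8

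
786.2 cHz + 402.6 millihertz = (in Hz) 8.265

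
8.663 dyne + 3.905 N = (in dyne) 3.905e+05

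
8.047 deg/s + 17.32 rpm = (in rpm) 18.66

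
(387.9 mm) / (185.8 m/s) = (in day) 2.416e-08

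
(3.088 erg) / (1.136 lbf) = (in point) 0.0001732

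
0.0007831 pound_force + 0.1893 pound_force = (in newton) 0.8455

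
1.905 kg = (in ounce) 67.2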